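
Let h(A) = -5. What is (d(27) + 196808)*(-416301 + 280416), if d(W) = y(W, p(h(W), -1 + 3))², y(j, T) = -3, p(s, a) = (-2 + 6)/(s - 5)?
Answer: -26744478045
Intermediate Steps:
p(s, a) = 4/(-5 + s)
d(W) = 9 (d(W) = (-3)² = 9)
(d(27) + 196808)*(-416301 + 280416) = (9 + 196808)*(-416301 + 280416) = 196817*(-135885) = -26744478045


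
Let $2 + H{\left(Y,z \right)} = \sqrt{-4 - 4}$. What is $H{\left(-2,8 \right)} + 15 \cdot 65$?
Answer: $973 + 2 i \sqrt{2} \approx 973.0 + 2.8284 i$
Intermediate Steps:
$H{\left(Y,z \right)} = -2 + 2 i \sqrt{2}$ ($H{\left(Y,z \right)} = -2 + \sqrt{-4 - 4} = -2 + \sqrt{-8} = -2 + 2 i \sqrt{2}$)
$H{\left(-2,8 \right)} + 15 \cdot 65 = \left(-2 + 2 i \sqrt{2}\right) + 15 \cdot 65 = \left(-2 + 2 i \sqrt{2}\right) + 975 = 973 + 2 i \sqrt{2}$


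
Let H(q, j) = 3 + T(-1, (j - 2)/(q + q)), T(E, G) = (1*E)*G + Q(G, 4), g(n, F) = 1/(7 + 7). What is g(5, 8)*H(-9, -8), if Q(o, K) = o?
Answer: 3/14 ≈ 0.21429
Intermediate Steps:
g(n, F) = 1/14
T(E, G) = G + E*G (T(E, G) = (1*E)*G + G = E*G + G = G + E*G)
H(q, j) = 3 (H(q, j) = 3 + ((j - 2)/(q + q))*(1 - 1) = 3 + ((-2 + j)/((2*q)))*0 = 3 + ((-2 + j)*(1/(2*q)))*0 = 3 + ((-2 + j)/(2*q))*0 = 3 + 0 = 3)
g(5, 8)*H(-9, -8) = (1/14)*3 = 3/14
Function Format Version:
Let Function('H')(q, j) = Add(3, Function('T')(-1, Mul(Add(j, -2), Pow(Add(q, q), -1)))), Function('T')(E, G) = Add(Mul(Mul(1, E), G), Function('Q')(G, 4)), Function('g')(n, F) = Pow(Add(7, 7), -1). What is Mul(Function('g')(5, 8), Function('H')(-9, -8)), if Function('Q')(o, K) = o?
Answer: Rational(3, 14) ≈ 0.21429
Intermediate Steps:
Function('g')(n, F) = Rational(1, 14) (Function('g')(n, F) = Pow(14, -1) = Rational(1, 14))
Function('T')(E, G) = Add(G, Mul(E, G)) (Function('T')(E, G) = Add(Mul(Mul(1, E), G), G) = Add(Mul(E, G), G) = Add(G, Mul(E, G)))
Function('H')(q, j) = 3 (Function('H')(q, j) = Add(3, Mul(Mul(Add(j, -2), Pow(Add(q, q), -1)), Add(1, -1))) = Add(3, Mul(Mul(Add(-2, j), Pow(Mul(2, q), -1)), 0)) = Add(3, Mul(Mul(Add(-2, j), Mul(Rational(1, 2), Pow(q, -1))), 0)) = Add(3, Mul(Mul(Rational(1, 2), Pow(q, -1), Add(-2, j)), 0)) = Add(3, 0) = 3)
Mul(Function('g')(5, 8), Function('H')(-9, -8)) = Mul(Rational(1, 14), 3) = Rational(3, 14)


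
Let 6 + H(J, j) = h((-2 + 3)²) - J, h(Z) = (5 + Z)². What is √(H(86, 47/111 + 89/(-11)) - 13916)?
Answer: 2*I*√3493 ≈ 118.2*I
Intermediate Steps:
H(J, j) = 30 - J (H(J, j) = -6 + ((5 + (-2 + 3)²)² - J) = -6 + ((5 + 1²)² - J) = -6 + ((5 + 1)² - J) = -6 + (6² - J) = -6 + (36 - J) = 30 - J)
√(H(86, 47/111 + 89/(-11)) - 13916) = √((30 - 1*86) - 13916) = √((30 - 86) - 13916) = √(-56 - 13916) = √(-13972) = 2*I*√3493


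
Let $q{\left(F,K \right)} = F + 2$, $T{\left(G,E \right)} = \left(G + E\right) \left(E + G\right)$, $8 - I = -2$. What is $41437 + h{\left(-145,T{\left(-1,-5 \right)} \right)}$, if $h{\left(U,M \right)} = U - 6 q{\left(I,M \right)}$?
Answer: $41220$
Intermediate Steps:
$I = 10$ ($I = 8 - -2 = 8 + 2 = 10$)
$T{\left(G,E \right)} = \left(E + G\right)^{2}$ ($T{\left(G,E \right)} = \left(E + G\right) \left(E + G\right) = \left(E + G\right)^{2}$)
$q{\left(F,K \right)} = 2 + F$
$h{\left(U,M \right)} = -72 + U$ ($h{\left(U,M \right)} = U - 6 \left(2 + 10\right) = U - 72 = -72 + U$)
$41437 + h{\left(-145,T{\left(-1,-5 \right)} \right)} = 41437 - 217 = 41220$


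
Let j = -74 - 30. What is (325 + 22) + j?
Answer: 243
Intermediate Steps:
j = -104
(325 + 22) + j = (325 + 22) - 104 = 347 - 104 = 243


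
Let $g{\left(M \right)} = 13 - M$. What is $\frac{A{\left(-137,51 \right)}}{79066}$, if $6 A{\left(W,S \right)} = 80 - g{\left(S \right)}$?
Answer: $\frac{59}{237198} \approx 0.00024874$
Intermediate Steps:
$A{\left(W,S \right)} = \frac{67}{6} + \frac{S}{6}$ ($A{\left(W,S \right)} = \frac{80 - \left(13 - S\right)}{6} = \frac{80 + \left(-13 + S\right)}{6} = \frac{67 + S}{6} = \frac{67}{6} + \frac{S}{6}$)
$\frac{A{\left(-137,51 \right)}}{79066} = \frac{\frac{67}{6} + \frac{1}{6} \cdot 51}{79066} = \left(\frac{67}{6} + \frac{17}{2}\right) \frac{1}{79066} = \frac{59}{3} \cdot \frac{1}{79066} = \frac{59}{237198}$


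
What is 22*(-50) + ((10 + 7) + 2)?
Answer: -1081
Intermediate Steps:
22*(-50) + ((10 + 7) + 2) = -1100 + (17 + 2) = -1100 + 19 = -1081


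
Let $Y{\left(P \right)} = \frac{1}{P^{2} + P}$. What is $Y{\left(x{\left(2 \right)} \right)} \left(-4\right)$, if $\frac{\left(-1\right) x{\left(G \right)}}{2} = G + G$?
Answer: $- \frac{1}{14} \approx -0.071429$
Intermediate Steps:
$x{\left(G \right)} = - 4 G$ ($x{\left(G \right)} = - 2 \left(G + G\right) = - 2 \cdot 2 G = - 4 G$)
$Y{\left(P \right)} = \frac{1}{P + P^{2}}$
$Y{\left(x{\left(2 \right)} \right)} \left(-4\right) = \frac{1}{\left(-4\right) 2 \left(1 - 8\right)} \left(-4\right) = \frac{1}{\left(-8\right) \left(1 - 8\right)} \left(-4\right) = - \frac{1}{8 \left(-7\right)} \left(-4\right) = \left(- \frac{1}{8}\right) \left(- \frac{1}{7}\right) \left(-4\right) = \frac{1}{56} \left(-4\right) = - \frac{1}{14}$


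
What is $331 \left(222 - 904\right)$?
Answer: $-225742$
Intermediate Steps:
$331 \left(222 - 904\right) = 331 \left(-682\right) = -225742$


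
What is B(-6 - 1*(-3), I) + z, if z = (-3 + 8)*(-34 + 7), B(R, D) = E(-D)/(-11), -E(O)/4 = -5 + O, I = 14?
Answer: -1561/11 ≈ -141.91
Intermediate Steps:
E(O) = 20 - 4*O (E(O) = -4*(-5 + O) = 20 - 4*O)
B(R, D) = -20/11 - 4*D/11 (B(R, D) = (20 - (-4)*D)/(-11) = (20 + 4*D)*(-1/11) = -20/11 - 4*D/11)
z = -135 (z = 5*(-27) = -135)
B(-6 - 1*(-3), I) + z = (-20/11 - 4/11*14) - 135 = (-20/11 - 56/11) - 135 = -76/11 - 135 = -1561/11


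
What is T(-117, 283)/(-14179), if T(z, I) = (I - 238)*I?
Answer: -12735/14179 ≈ -0.89816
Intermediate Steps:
T(z, I) = I*(-238 + I) (T(z, I) = (-238 + I)*I = I*(-238 + I))
T(-117, 283)/(-14179) = (283*(-238 + 283))/(-14179) = (283*45)*(-1/14179) = 12735*(-1/14179) = -12735/14179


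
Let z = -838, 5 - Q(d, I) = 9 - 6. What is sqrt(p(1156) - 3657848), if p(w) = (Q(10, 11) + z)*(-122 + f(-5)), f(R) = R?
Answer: 2*I*sqrt(887919) ≈ 1884.6*I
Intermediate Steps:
Q(d, I) = 2 (Q(d, I) = 5 - (9 - 6) = 5 - 1*3 = 5 - 3 = 2)
p(w) = 106172 (p(w) = (2 - 838)*(-122 - 5) = -836*(-127) = 106172)
sqrt(p(1156) - 3657848) = sqrt(106172 - 3657848) = sqrt(-3551676) = 2*I*sqrt(887919)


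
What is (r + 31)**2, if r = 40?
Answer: 5041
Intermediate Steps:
(r + 31)**2 = (40 + 31)**2 = 71**2 = 5041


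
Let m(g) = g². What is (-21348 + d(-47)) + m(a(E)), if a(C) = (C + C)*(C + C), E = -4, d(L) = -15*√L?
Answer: -17252 - 15*I*√47 ≈ -17252.0 - 102.83*I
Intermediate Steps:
a(C) = 4*C² (a(C) = (2*C)*(2*C) = 4*C²)
(-21348 + d(-47)) + m(a(E)) = (-21348 - 15*I*√47) + (4*(-4)²)² = (-21348 - 15*I*√47) + (4*16)² = (-21348 - 15*I*√47) + 64² = (-21348 - 15*I*√47) + 4096 = -17252 - 15*I*√47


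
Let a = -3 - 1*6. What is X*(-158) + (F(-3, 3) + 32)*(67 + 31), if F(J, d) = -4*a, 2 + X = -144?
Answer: 29732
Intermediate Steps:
X = -146 (X = -2 - 144 = -146)
a = -9 (a = -3 - 6 = -9)
F(J, d) = 36 (F(J, d) = -4*(-9) = 36)
X*(-158) + (F(-3, 3) + 32)*(67 + 31) = -146*(-158) + (36 + 32)*(67 + 31) = 23068 + 68*98 = 23068 + 6664 = 29732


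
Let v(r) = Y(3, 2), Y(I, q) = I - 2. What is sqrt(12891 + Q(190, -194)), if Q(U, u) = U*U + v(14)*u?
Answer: sqrt(48797) ≈ 220.90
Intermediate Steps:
Y(I, q) = -2 + I
v(r) = 1 (v(r) = -2 + 3 = 1)
Q(U, u) = u + U**2 (Q(U, u) = U*U + 1*u = U**2 + u = u + U**2)
sqrt(12891 + Q(190, -194)) = sqrt(12891 + (-194 + 190**2)) = sqrt(12891 + (-194 + 36100)) = sqrt(12891 + 35906) = sqrt(48797)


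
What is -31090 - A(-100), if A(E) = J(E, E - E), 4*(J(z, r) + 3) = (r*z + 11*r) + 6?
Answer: -62177/2 ≈ -31089.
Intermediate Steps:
J(z, r) = -3/2 + 11*r/4 + r*z/4 (J(z, r) = -3 + ((r*z + 11*r) + 6)/4 = -3 + ((11*r + r*z) + 6)/4 = -3 + (6 + 11*r + r*z)/4 = -3 + (3/2 + 11*r/4 + r*z/4) = -3/2 + 11*r/4 + r*z/4)
A(E) = -3/2 (A(E) = -3/2 + 11*(E - E)/4 + (E - E)*E/4 = -3/2 + (11/4)*0 + (¼)*0*E = -3/2 + 0 + 0 = -3/2)
-31090 - A(-100) = -31090 - 1*(-3/2) = -31090 + 3/2 = -62177/2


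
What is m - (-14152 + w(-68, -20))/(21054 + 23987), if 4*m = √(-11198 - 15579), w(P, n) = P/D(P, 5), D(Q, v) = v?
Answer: 70828/225205 + I*√26777/4 ≈ 0.3145 + 40.909*I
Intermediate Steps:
w(P, n) = P/5
m = I*√26777/4 (m = √(-11198 - 15579)/4 = √(-26777)/4 = (I*√26777)/4 = I*√26777/4 ≈ 40.909*I)
m - (-14152 + w(-68, -20))/(21054 + 23987) = I*√26777/4 - (-14152 + (⅕)*(-68))/(21054 + 23987) = I*√26777/4 - (-14152 - 68/5)/45041 = I*√26777/4 - (-70828)/(5*45041) = I*√26777/4 - 1*(-70828/225205) = I*√26777/4 + 70828/225205 = 70828/225205 + I*√26777/4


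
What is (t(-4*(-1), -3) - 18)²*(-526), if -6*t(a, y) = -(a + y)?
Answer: -3011087/18 ≈ -1.6728e+5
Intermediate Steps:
t(a, y) = a/6 + y/6 (t(a, y) = -(-1)*(a + y)/6 = -(-a - y)/6 = a/6 + y/6)
(t(-4*(-1), -3) - 18)²*(-526) = (((-4*(-1))/6 + (⅙)*(-3)) - 18)²*(-526) = (((⅙)*4 - ½) - 18)²*(-526) = ((⅔ - ½) - 18)²*(-526) = (⅙ - 18)²*(-526) = (-107/6)²*(-526) = (11449/36)*(-526) = -3011087/18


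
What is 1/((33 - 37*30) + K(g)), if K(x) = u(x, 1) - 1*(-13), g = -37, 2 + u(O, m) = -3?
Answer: -1/1069 ≈ -0.00093545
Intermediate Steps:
u(O, m) = -5 (u(O, m) = -2 - 3 = -5)
K(x) = 8 (K(x) = -5 - 1*(-13) = -5 + 13 = 8)
1/((33 - 37*30) + K(g)) = 1/((33 - 37*30) + 8) = 1/((33 - 1110) + 8) = 1/(-1077 + 8) = 1/(-1069) = -1/1069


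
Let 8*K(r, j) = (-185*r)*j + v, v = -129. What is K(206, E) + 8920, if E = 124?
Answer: -4654409/8 ≈ -5.8180e+5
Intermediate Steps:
K(r, j) = -129/8 - 185*j*r/8 (K(r, j) = ((-185*r)*j - 129)/8 = (-185*j*r - 129)/8 = (-129 - 185*j*r)/8 = -129/8 - 185*j*r/8)
K(206, E) + 8920 = (-129/8 - 185/8*124*206) + 8920 = (-129/8 - 590705) + 8920 = -4725769/8 + 8920 = -4654409/8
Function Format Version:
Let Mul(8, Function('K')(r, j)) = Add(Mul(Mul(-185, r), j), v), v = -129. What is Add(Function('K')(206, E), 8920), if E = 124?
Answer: Rational(-4654409, 8) ≈ -5.8180e+5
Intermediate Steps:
Function('K')(r, j) = Add(Rational(-129, 8), Mul(Rational(-185, 8), j, r)) (Function('K')(r, j) = Mul(Rational(1, 8), Add(Mul(Mul(-185, r), j), -129)) = Mul(Rational(1, 8), Add(Mul(-185, j, r), -129)) = Mul(Rational(1, 8), Add(-129, Mul(-185, j, r))) = Add(Rational(-129, 8), Mul(Rational(-185, 8), j, r)))
Add(Function('K')(206, E), 8920) = Add(Add(Rational(-129, 8), Mul(Rational(-185, 8), 124, 206)), 8920) = Add(Add(Rational(-129, 8), -590705), 8920) = Add(Rational(-4725769, 8), 8920) = Rational(-4654409, 8)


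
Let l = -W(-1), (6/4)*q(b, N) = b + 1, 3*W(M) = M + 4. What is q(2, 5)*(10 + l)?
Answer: 18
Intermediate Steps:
W(M) = 4/3 + M/3 (W(M) = (M + 4)/3 = (4 + M)/3 = 4/3 + M/3)
q(b, N) = ⅔ + 2*b/3 (q(b, N) = 2*(b + 1)/3 = 2*(1 + b)/3 = ⅔ + 2*b/3)
l = -1 (l = -(4/3 + (⅓)*(-1)) = -(4/3 - ⅓) = -1*1 = -1)
q(2, 5)*(10 + l) = (⅔ + (⅔)*2)*(10 - 1) = (⅔ + 4/3)*9 = 2*9 = 18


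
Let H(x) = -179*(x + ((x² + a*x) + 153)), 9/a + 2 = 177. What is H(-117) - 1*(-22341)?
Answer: -425837463/175 ≈ -2.4334e+6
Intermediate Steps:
a = 9/175 (a = 9/(-2 + 177) = 9/175 ≈ 0.051429)
H(x) = -27387 - 179*x² - 32936*x/175 (H(x) = -179*(x + ((x² + 9*x/175) + 153)) = -179*(x + (153 + x² + 9*x/175)) = -179*(153 + x² + 184*x/175) = -27387 - 179*x² - 32936*x/175)
H(-117) - 1*(-22341) = (-27387 - 179*(-117)² - 32936/175*(-117)) - 1*(-22341) = (-27387 - 179*13689 + 3853512/175) + 22341 = (-27387 - 2450331 + 3853512/175) + 22341 = -429747138/175 + 22341 = -425837463/175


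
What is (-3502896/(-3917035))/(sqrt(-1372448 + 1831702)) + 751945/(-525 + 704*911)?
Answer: 751945/640819 + 1751448*sqrt(459254)/899456995945 ≈ 1.1747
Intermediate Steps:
(-3502896/(-3917035))/(sqrt(-1372448 + 1831702)) + 751945/(-525 + 704*911) = (-3502896*(-1/3917035))/(sqrt(459254)) + 751945/(-525 + 641344) = 3502896*(sqrt(459254)/459254)/3917035 + 751945/640819 = 1751448*sqrt(459254)/899456995945 + 751945*(1/640819) = 1751448*sqrt(459254)/899456995945 + 751945/640819 = 751945/640819 + 1751448*sqrt(459254)/899456995945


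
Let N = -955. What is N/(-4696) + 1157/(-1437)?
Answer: -4060937/6748152 ≈ -0.60178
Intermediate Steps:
N/(-4696) + 1157/(-1437) = -955/(-4696) + 1157/(-1437) = -955*(-1/4696) + 1157*(-1/1437) = 955/4696 - 1157/1437 = -4060937/6748152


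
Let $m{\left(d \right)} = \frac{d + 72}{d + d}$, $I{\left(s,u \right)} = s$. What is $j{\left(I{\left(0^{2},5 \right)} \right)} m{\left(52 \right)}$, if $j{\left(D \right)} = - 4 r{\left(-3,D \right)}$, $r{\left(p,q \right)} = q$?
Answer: $0$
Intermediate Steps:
$m{\left(d \right)} = \frac{72 + d}{2 d}$
$j{\left(D \right)} = - 4 D$
$j{\left(I{\left(0^{2},5 \right)} \right)} m{\left(52 \right)} = - 4 \cdot 0^{2} \frac{72 + 52}{2 \cdot 52} = \left(-4\right) 0 \cdot \frac{1}{2} \cdot \frac{1}{52} \cdot 124 = 0 \cdot \frac{31}{26} = 0$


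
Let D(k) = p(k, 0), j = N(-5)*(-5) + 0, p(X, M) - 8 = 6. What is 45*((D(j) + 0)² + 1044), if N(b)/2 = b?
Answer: 55800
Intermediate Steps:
p(X, M) = 14 (p(X, M) = 8 + 6 = 14)
N(b) = 2*b
j = 50 (j = (2*(-5))*(-5) + 0 = -10*(-5) + 0 = 50 + 0 = 50)
D(k) = 14
45*((D(j) + 0)² + 1044) = 45*((14 + 0)² + 1044) = 45*(14² + 1044) = 45*(196 + 1044) = 45*1240 = 55800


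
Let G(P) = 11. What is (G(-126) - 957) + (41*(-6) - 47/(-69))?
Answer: -82201/69 ≈ -1191.3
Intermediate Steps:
(G(-126) - 957) + (41*(-6) - 47/(-69)) = (11 - 957) + (41*(-6) - 47/(-69)) = -946 + (-246 - 47*(-1/69)) = -946 + (-246 + 47/69) = -946 - 16927/69 = -82201/69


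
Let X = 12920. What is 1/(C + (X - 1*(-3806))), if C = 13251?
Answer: 1/29977 ≈ 3.3359e-5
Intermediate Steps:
1/(C + (X - 1*(-3806))) = 1/(13251 + (12920 - 1*(-3806))) = 1/(13251 + (12920 + 3806)) = 1/(13251 + 16726) = 1/29977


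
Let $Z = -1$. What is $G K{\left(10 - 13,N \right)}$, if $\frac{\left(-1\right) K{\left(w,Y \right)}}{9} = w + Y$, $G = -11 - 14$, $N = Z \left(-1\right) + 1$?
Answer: $-225$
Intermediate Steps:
$N = 2$ ($N = \left(-1\right) \left(-1\right) + 1 = 1 + 1 = 2$)
$G = -25$ ($G = -11 - 14 = -25$)
$K{\left(w,Y \right)} = - 9 Y - 9 w$ ($K{\left(w,Y \right)} = - 9 \left(w + Y\right) = - 9 \left(Y + w\right) = - 9 Y - 9 w$)
$G K{\left(10 - 13,N \right)} = - 25 \left(\left(-9\right) 2 - 9 \left(10 - 13\right)\right) = - 25 \left(-18 - 9 \left(10 - 13\right)\right) = - 25 \left(-18 - -27\right) = - 25 \left(-18 + 27\right) = \left(-25\right) 9 = -225$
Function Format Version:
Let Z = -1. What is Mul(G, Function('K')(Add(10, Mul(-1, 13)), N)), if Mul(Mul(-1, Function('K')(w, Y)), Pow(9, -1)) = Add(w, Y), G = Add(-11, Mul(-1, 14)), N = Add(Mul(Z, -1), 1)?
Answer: -225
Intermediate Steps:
N = 2 (N = Add(Mul(-1, -1), 1) = Add(1, 1) = 2)
G = -25 (G = Add(-11, -14) = -25)
Function('K')(w, Y) = Add(Mul(-9, Y), Mul(-9, w)) (Function('K')(w, Y) = Mul(-9, Add(w, Y)) = Mul(-9, Add(Y, w)) = Add(Mul(-9, Y), Mul(-9, w)))
Mul(G, Function('K')(Add(10, Mul(-1, 13)), N)) = Mul(-25, Add(Mul(-9, 2), Mul(-9, Add(10, Mul(-1, 13))))) = Mul(-25, Add(-18, Mul(-9, Add(10, -13)))) = Mul(-25, Add(-18, Mul(-9, -3))) = Mul(-25, Add(-18, 27)) = Mul(-25, 9) = -225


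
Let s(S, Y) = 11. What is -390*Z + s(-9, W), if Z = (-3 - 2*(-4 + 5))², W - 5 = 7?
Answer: -9739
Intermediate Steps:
W = 12 (W = 5 + 7 = 12)
Z = 25 (Z = (-3 - 2*1)² = (-3 - 2)² = (-5)² = 25)
-390*Z + s(-9, W) = -390*25 + 11 = -9750 + 11 = -9739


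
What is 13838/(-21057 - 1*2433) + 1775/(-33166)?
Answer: -250322929/389534670 ≈ -0.64262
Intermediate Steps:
13838/(-21057 - 1*2433) + 1775/(-33166) = 13838/(-21057 - 2433) + 1775*(-1/33166) = 13838/(-23490) - 1775/33166 = 13838*(-1/23490) - 1775/33166 = -6919/11745 - 1775/33166 = -250322929/389534670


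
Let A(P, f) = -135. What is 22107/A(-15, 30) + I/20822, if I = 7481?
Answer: -153100673/936990 ≈ -163.40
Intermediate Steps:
22107/A(-15, 30) + I/20822 = 22107/(-135) + 7481/20822 = 22107*(-1/135) + 7481*(1/20822) = -7369/45 + 7481/20822 = -153100673/936990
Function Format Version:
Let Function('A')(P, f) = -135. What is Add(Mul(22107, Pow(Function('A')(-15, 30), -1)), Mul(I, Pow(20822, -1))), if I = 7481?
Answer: Rational(-153100673, 936990) ≈ -163.40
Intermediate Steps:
Add(Mul(22107, Pow(Function('A')(-15, 30), -1)), Mul(I, Pow(20822, -1))) = Add(Mul(22107, Pow(-135, -1)), Mul(7481, Pow(20822, -1))) = Add(Mul(22107, Rational(-1, 135)), Mul(7481, Rational(1, 20822))) = Add(Rational(-7369, 45), Rational(7481, 20822)) = Rational(-153100673, 936990)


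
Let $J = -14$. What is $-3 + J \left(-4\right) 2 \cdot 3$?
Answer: $333$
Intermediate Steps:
$-3 + J \left(-4\right) 2 \cdot 3 = -3 - 14 \left(-4\right) 2 \cdot 3 = -3 - 14 \left(\left(-8\right) 3\right) = -3 - -336 = -3 + 336 = 333$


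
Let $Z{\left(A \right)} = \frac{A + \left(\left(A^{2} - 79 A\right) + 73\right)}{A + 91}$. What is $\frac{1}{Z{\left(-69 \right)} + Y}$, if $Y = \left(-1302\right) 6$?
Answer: $- \frac{11}{80824} \approx -0.0001361$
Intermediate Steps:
$Z{\left(A \right)} = \frac{73 + A^{2} - 78 A}{91 + A}$ ($Z{\left(A \right)} = \frac{A + \left(73 + A^{2} - 79 A\right)}{91 + A} = \frac{73 + A^{2} - 78 A}{91 + A}$)
$Y = -7812$
$\frac{1}{Z{\left(-69 \right)} + Y} = \frac{1}{\frac{73 + \left(-69\right)^{2} - -5382}{91 - 69} - 7812} = \frac{1}{\frac{73 + 4761 + 5382}{22} - 7812} = \frac{1}{\frac{1}{22} \cdot 10216 - 7812} = \frac{1}{\frac{5108}{11} - 7812} = \frac{1}{- \frac{80824}{11}} = - \frac{11}{80824}$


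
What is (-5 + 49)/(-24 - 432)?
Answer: -11/114 ≈ -0.096491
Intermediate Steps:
(-5 + 49)/(-24 - 432) = 44/(-456) = 44*(-1/456) = -11/114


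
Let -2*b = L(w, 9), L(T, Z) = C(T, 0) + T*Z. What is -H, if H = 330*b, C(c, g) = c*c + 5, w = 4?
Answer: 9405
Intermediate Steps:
C(c, g) = 5 + c² (C(c, g) = c² + 5 = 5 + c²)
L(T, Z) = 5 + T² + T*Z (L(T, Z) = (5 + T²) + T*Z = 5 + T² + T*Z)
b = -57/2 (b = -(5 + 4² + 4*9)/2 = -(5 + 16 + 36)/2 = -½*57 = -57/2 ≈ -28.500)
H = -9405 (H = 330*(-57/2) = -9405)
-H = -1*(-9405) = 9405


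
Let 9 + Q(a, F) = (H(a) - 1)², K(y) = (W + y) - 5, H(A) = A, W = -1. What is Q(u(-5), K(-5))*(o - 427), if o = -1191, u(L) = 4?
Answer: 0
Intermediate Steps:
K(y) = -6 + y (K(y) = (-1 + y) - 5 = -6 + y)
Q(a, F) = -9 + (-1 + a)² (Q(a, F) = -9 + (a - 1)² = -9 + (-1 + a)²)
Q(u(-5), K(-5))*(o - 427) = (-9 + (-1 + 4)²)*(-1191 - 427) = (-9 + 3²)*(-1618) = (-9 + 9)*(-1618) = 0*(-1618) = 0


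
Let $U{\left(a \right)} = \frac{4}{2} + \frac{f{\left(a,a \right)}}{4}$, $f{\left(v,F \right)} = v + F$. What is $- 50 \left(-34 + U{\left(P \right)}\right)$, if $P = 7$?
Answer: $1425$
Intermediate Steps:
$f{\left(v,F \right)} = F + v$
$U{\left(a \right)} = 2 + \frac{a}{2}$ ($U{\left(a \right)} = \frac{4}{2} + \frac{a + a}{4} = 4 \cdot \frac{1}{2} + 2 a \frac{1}{4} = 2 + \frac{a}{2}$)
$- 50 \left(-34 + U{\left(P \right)}\right) = - 50 \left(-34 + \left(2 + \frac{1}{2} \cdot 7\right)\right) = - 50 \left(-34 + \left(2 + \frac{7}{2}\right)\right) = - 50 \left(-34 + \frac{11}{2}\right) = \left(-50\right) \left(- \frac{57}{2}\right) = 1425$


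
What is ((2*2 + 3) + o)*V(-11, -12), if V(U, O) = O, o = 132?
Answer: -1668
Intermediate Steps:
((2*2 + 3) + o)*V(-11, -12) = ((2*2 + 3) + 132)*(-12) = ((4 + 3) + 132)*(-12) = (7 + 132)*(-12) = 139*(-12) = -1668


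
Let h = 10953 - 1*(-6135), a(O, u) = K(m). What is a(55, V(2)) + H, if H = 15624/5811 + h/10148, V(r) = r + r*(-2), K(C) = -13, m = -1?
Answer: -42396637/4914169 ≈ -8.6274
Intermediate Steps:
V(r) = -r (V(r) = r - 2*r = -r)
a(O, u) = -13
h = 17088 (h = 10953 + 6135 = 17088)
H = 21487560/4914169 (H = 15624/5811 + 17088/10148 = 15624*(1/5811) + 17088*(1/10148) = 5208/1937 + 4272/2537 = 21487560/4914169 ≈ 4.3726)
a(55, V(2)) + H = -13 + 21487560/4914169 = -42396637/4914169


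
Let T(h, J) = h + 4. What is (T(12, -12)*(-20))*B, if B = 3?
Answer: -960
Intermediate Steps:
T(h, J) = 4 + h
(T(12, -12)*(-20))*B = ((4 + 12)*(-20))*3 = (16*(-20))*3 = -320*3 = -960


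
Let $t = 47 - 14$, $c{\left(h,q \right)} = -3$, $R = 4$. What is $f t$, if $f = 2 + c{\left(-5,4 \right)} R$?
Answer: $-330$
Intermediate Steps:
$f = -10$ ($f = 2 - 12 = -10$)
$t = 33$
$f t = \left(-10\right) 33 = -330$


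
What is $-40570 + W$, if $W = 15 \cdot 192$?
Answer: $-37690$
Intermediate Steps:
$W = 2880$
$-40570 + W = -40570 + 2880 = -37690$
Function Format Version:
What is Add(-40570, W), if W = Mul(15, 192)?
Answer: -37690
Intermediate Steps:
W = 2880
Add(-40570, W) = Add(-40570, 2880) = -37690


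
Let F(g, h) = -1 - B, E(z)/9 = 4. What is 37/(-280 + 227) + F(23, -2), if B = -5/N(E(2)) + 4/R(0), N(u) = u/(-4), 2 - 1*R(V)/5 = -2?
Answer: -5852/2385 ≈ -2.4537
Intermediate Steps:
R(V) = 20 (R(V) = 10 - 5*(-2) = 10 + 10 = 20)
E(z) = 36 (E(z) = 9*4 = 36)
N(u) = -u/4 (N(u) = u*(-¼) = -u/4)
B = 34/45 (B = -5/((-¼*36)) + 4/20 = -5/(-9) + 4*(1/20) = -5*(-⅑) + ⅕ = 5/9 + ⅕ = 34/45 ≈ 0.75556)
F(g, h) = -79/45 (F(g, h) = -1 - 1*34/45 = -1 - 34/45 = -79/45)
37/(-280 + 227) + F(23, -2) = 37/(-280 + 227) - 79/45 = 37/(-53) - 79/45 = 37*(-1/53) - 79/45 = -37/53 - 79/45 = -5852/2385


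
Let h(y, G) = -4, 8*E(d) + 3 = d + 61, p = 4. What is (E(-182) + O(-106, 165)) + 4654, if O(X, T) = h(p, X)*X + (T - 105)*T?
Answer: 29925/2 ≈ 14963.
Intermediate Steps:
E(d) = 29/4 + d/8 (E(d) = -3/8 + (d + 61)/8 = -3/8 + (61 + d)/8 = -3/8 + (61/8 + d/8) = 29/4 + d/8)
O(X, T) = -4*X + T*(-105 + T) (O(X, T) = -4*X + (T - 105)*T = -4*X + (-105 + T)*T = -4*X + T*(-105 + T))
(E(-182) + O(-106, 165)) + 4654 = ((29/4 + (1/8)*(-182)) + (165**2 - 105*165 - 4*(-106))) + 4654 = ((29/4 - 91/4) + (27225 - 17325 + 424)) + 4654 = (-31/2 + 10324) + 4654 = 20617/2 + 4654 = 29925/2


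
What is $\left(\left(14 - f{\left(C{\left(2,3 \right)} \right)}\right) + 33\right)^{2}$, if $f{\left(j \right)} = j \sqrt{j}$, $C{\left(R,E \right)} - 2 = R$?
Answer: $1521$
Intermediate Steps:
$C{\left(R,E \right)} = 2 + R$
$f{\left(j \right)} = j^{\frac{3}{2}}$
$\left(\left(14 - f{\left(C{\left(2,3 \right)} \right)}\right) + 33\right)^{2} = \left(\left(14 - \left(2 + 2\right)^{\frac{3}{2}}\right) + 33\right)^{2} = \left(\left(14 - 4^{\frac{3}{2}}\right) + 33\right)^{2} = \left(\left(14 - 8\right) + 33\right)^{2} = \left(6 + 33\right)^{2} = 39^{2} = 1521$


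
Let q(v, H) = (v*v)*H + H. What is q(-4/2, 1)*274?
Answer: 1370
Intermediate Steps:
q(v, H) = H + H*v² (q(v, H) = v²*H + H = H*v² + H = H + H*v²)
q(-4/2, 1)*274 = (1*(1 + (-4/2)²))*274 = (1*(1 + (-4*½)²))*274 = (1*(1 + (-2)²))*274 = (1*(1 + 4))*274 = (1*5)*274 = 5*274 = 1370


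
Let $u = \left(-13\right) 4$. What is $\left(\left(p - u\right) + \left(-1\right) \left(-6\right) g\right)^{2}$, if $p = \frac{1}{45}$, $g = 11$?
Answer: $\frac{28206721}{2025} \approx 13929.0$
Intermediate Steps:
$u = -52$
$p = \frac{1}{45} \approx 0.022222$
$\left(\left(p - u\right) + \left(-1\right) \left(-6\right) g\right)^{2} = \left(\left(\frac{1}{45} - -52\right) + \left(-1\right) \left(-6\right) 11\right)^{2} = \left(\left(\frac{1}{45} + 52\right) + 6 \cdot 11\right)^{2} = \left(\frac{2341}{45} + 66\right)^{2} = \left(\frac{5311}{45}\right)^{2} = \frac{28206721}{2025}$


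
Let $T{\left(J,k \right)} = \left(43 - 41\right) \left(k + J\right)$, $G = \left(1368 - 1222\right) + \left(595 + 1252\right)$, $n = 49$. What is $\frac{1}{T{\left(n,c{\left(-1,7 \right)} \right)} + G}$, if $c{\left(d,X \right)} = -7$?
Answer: $\frac{1}{2077} \approx 0.00048146$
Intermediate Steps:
$G = 1993$ ($G = 146 + 1847 = 1993$)
$T{\left(J,k \right)} = 2 J + 2 k$ ($T{\left(J,k \right)} = 2 \left(J + k\right) = 2 J + 2 k$)
$\frac{1}{T{\left(n,c{\left(-1,7 \right)} \right)} + G} = \frac{1}{\left(2 \cdot 49 + 2 \left(-7\right)\right) + 1993} = \frac{1}{\left(98 - 14\right) + 1993} = \frac{1}{84 + 1993} = \frac{1}{2077}$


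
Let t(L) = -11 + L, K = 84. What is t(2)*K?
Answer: -756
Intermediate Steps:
t(2)*K = (-11 + 2)*84 = -9*84 = -756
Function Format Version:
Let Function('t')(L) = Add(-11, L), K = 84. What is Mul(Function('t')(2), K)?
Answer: -756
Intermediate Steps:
Mul(Function('t')(2), K) = Mul(Add(-11, 2), 84) = Mul(-9, 84) = -756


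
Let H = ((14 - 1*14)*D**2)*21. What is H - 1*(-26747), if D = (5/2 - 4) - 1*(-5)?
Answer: 26747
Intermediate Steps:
D = 7/2 (D = (5*(1/2) - 4) + 5 = (5/2 - 4) + 5 = -3/2 + 5 = 7/2 ≈ 3.5000)
H = 0 (H = ((14 - 1*14)*(7/2)**2)*21 = ((14 - 14)*(49/4))*21 = (0*(49/4))*21 = 0*21 = 0)
H - 1*(-26747) = 0 - 1*(-26747) = 0 + 26747 = 26747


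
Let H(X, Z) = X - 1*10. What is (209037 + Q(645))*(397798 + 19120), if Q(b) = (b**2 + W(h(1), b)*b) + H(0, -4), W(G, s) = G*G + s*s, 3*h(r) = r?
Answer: 336404357614828/3 ≈ 1.1213e+14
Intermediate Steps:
h(r) = r/3
H(X, Z) = -10 + X (H(X, Z) = X - 10 = -10 + X)
W(G, s) = G**2 + s**2
Q(b) = -10 + b**2 + b*(1/9 + b**2) (Q(b) = (b**2 + (((1/3)*1)**2 + b**2)*b) + (-10 + 0) = (b**2 + ((1/3)**2 + b**2)*b) - 10 = (b**2 + (1/9 + b**2)*b) - 10 = (b**2 + b*(1/9 + b**2)) - 10 = -10 + b**2 + b*(1/9 + b**2))
(209037 + Q(645))*(397798 + 19120) = (209037 + (-10 + 645**2 + 645**3 + (1/9)*645))*(397798 + 19120) = (209037 + (-10 + 416025 + 268336125 + 215/3))*416918 = (209037 + 806256635/3)*416918 = (806883746/3)*416918 = 336404357614828/3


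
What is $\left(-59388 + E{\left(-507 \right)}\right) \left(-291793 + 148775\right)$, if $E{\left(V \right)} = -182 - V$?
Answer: $8447072134$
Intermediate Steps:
$\left(-59388 + E{\left(-507 \right)}\right) \left(-291793 + 148775\right) = \left(-59388 - -325\right) \left(-291793 + 148775\right) = \left(-59388 + \left(-182 + 507\right)\right) \left(-143018\right) = \left(-59388 + 325\right) \left(-143018\right) = \left(-59063\right) \left(-143018\right) = 8447072134$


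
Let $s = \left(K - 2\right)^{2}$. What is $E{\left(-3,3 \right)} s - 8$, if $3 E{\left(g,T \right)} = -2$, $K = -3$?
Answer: $- \frac{74}{3} \approx -24.667$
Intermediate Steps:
$E{\left(g,T \right)} = - \frac{2}{3}$ ($E{\left(g,T \right)} = \frac{1}{3} \left(-2\right) = - \frac{2}{3}$)
$s = 25$ ($s = \left(-3 - 2\right)^{2} = \left(-5\right)^{2} = 25$)
$E{\left(-3,3 \right)} s - 8 = \left(- \frac{2}{3}\right) 25 - 8 = - \frac{50}{3} - 8 = - \frac{74}{3}$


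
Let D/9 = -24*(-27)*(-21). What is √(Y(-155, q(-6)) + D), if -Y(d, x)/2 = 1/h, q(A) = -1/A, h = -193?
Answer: I*√4561959142/193 ≈ 349.96*I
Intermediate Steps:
Y(d, x) = 2/193 (Y(d, x) = -2/(-193) = -2*(-1/193) = 2/193)
D = -122472 (D = 9*(-24*(-27)*(-21)) = 9*(648*(-21)) = 9*(-13608) = -122472)
√(Y(-155, q(-6)) + D) = √(2/193 - 122472) = √(-23637094/193) = I*√4561959142/193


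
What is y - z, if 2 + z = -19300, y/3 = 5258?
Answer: 35076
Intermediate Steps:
y = 15774 (y = 3*5258 = 15774)
z = -19302 (z = -2 - 19300 = -19302)
y - z = 15774 - 1*(-19302) = 15774 + 19302 = 35076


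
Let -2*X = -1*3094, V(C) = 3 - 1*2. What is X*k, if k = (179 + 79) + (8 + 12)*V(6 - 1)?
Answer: 430066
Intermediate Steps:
V(C) = 1 (V(C) = 3 - 2 = 1)
X = 1547 (X = -(-1)*3094/2 = -1/2*(-3094) = 1547)
k = 278 (k = (179 + 79) + (8 + 12)*1 = 258 + 20*1 = 258 + 20 = 278)
X*k = 1547*278 = 430066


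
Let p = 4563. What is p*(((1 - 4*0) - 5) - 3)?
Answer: -31941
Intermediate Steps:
p*(((1 - 4*0) - 5) - 3) = 4563*(((1 - 4*0) - 5) - 3) = 4563*(((1 + 0) - 5) - 3) = 4563*((1 - 5) - 3) = 4563*(-4 - 3) = 4563*(-7) = -31941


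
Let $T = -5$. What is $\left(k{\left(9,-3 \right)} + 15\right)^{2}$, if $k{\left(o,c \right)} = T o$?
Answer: $900$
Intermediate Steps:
$k{\left(o,c \right)} = - 5 o$
$\left(k{\left(9,-3 \right)} + 15\right)^{2} = \left(\left(-5\right) 9 + 15\right)^{2} = \left(-45 + 15\right)^{2} = \left(-30\right)^{2} = 900$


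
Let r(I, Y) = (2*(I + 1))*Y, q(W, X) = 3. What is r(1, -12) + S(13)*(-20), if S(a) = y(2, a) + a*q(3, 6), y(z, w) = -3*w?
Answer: -48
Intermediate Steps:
r(I, Y) = Y*(2 + 2*I) (r(I, Y) = (2*(1 + I))*Y = (2 + 2*I)*Y = Y*(2 + 2*I))
S(a) = 0 (S(a) = -3*a + a*3 = -3*a + 3*a = 0)
r(1, -12) + S(13)*(-20) = 2*(-12)*(1 + 1) + 0*(-20) = 2*(-12)*2 + 0 = -48 + 0 = -48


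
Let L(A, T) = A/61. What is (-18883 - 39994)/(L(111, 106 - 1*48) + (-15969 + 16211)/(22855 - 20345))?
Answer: -4507328735/146686 ≈ -30728.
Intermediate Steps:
L(A, T) = A/61 (L(A, T) = A*(1/61) = A/61)
(-18883 - 39994)/(L(111, 106 - 1*48) + (-15969 + 16211)/(22855 - 20345)) = (-18883 - 39994)/((1/61)*111 + (-15969 + 16211)/(22855 - 20345)) = -58877/(111/61 + 242/2510) = -58877/(111/61 + 242*(1/2510)) = -58877/(111/61 + 121/1255) = -58877/146686/76555 = -58877*76555/146686 = -4507328735/146686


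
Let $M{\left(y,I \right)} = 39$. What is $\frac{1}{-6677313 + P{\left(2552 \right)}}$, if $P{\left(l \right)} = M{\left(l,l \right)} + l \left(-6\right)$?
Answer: $- \frac{1}{6692586} \approx -1.4942 \cdot 10^{-7}$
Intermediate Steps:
$P{\left(l \right)} = 39 - 6 l$ ($P{\left(l \right)} = 39 + l \left(-6\right) = 39 - 6 l$)
$\frac{1}{-6677313 + P{\left(2552 \right)}} = \frac{1}{-6677313 + \left(39 - 15312\right)} = \frac{1}{-6677313 - 15273} = \frac{1}{-6692586} = - \frac{1}{6692586}$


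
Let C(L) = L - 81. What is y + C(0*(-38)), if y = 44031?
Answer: 43950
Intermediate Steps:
C(L) = -81 + L
y + C(0*(-38)) = 44031 + (-81 + 0*(-38)) = 44031 + (-81 + 0) = 44031 - 81 = 43950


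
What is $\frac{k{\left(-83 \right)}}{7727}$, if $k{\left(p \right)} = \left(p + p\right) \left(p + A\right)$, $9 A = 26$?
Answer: $\frac{119686}{69543} \approx 1.721$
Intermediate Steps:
$A = \frac{26}{9}$ ($A = \frac{1}{9} \cdot 26 = \frac{26}{9} \approx 2.8889$)
$k{\left(p \right)} = 2 p \left(\frac{26}{9} + p\right)$ ($k{\left(p \right)} = \left(p + p\right) \left(p + \frac{26}{9}\right) = 2 p \left(\frac{26}{9} + p\right)$)
$\frac{k{\left(-83 \right)}}{7727} = \frac{\frac{2}{9} \left(-83\right) \left(26 + 9 \left(-83\right)\right)}{7727} = \frac{2}{9} \left(-83\right) \left(26 - 747\right) \frac{1}{7727} = \frac{2}{9} \left(-83\right) \left(-721\right) \frac{1}{7727} = \frac{119686}{9} \cdot \frac{1}{7727} = \frac{119686}{69543}$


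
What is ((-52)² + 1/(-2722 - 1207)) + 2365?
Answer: 19916100/3929 ≈ 5069.0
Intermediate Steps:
((-52)² + 1/(-2722 - 1207)) + 2365 = (2704 + 1/(-3929)) + 2365 = (2704 - 1/3929) + 2365 = 10624015/3929 + 2365 = 19916100/3929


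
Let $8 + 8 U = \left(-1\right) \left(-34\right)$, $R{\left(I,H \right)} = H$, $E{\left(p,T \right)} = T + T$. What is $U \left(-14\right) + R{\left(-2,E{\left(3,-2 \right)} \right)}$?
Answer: $- \frac{99}{2} \approx -49.5$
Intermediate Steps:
$E{\left(p,T \right)} = 2 T$
$U = \frac{13}{4}$ ($U = -1 + \frac{\left(-1\right) \left(-34\right)}{8} = -1 + \frac{1}{8} \cdot 34 = -1 + \frac{17}{4} = \frac{13}{4} \approx 3.25$)
$U \left(-14\right) + R{\left(-2,E{\left(3,-2 \right)} \right)} = \frac{13}{4} \left(-14\right) + 2 \left(-2\right) = - \frac{91}{2} - 4 = - \frac{99}{2}$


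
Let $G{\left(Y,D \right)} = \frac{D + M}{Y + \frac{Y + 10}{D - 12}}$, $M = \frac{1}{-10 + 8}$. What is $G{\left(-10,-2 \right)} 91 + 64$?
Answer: $\frac{347}{4} \approx 86.75$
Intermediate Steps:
$M = - \frac{1}{2}$ ($M = \frac{1}{-2} = - \frac{1}{2} \approx -0.5$)
$G{\left(Y,D \right)} = \frac{- \frac{1}{2} + D}{Y + \frac{10 + Y}{-12 + D}}$ ($G{\left(Y,D \right)} = \frac{D - \frac{1}{2}}{Y + \frac{Y + 10}{D - 12}} = \frac{- \frac{1}{2} + D}{Y + \frac{10 + Y}{-12 + D}}$)
$G{\left(-10,-2 \right)} 91 + 64 = \frac{6 + \left(-2\right)^{2} - -25}{10 - -110 - -20} \cdot 91 + 64 = \frac{6 + 4 + 25}{10 + 110 + 20} \cdot 91 + 64 = \frac{1}{140} \cdot 35 \cdot 91 + 64 = \frac{1}{4} \cdot 91 + 64 = \frac{91}{4} + 64 = \frac{347}{4}$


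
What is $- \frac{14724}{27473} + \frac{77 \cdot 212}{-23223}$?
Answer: $- \frac{790404704}{638005479} \approx -1.2389$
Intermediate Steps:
$- \frac{14724}{27473} + \frac{77 \cdot 212}{-23223} = \left(-14724\right) \frac{1}{27473} + 16324 \left(- \frac{1}{23223}\right) = - \frac{14724}{27473} - \frac{16324}{23223} = - \frac{790404704}{638005479}$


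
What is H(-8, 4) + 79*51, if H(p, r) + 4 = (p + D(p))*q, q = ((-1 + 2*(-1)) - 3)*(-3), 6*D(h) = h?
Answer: 3857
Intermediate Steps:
D(h) = h/6
q = 18 (q = ((-1 - 2) - 3)*(-3) = (-3 - 3)*(-3) = -6*(-3) = 18)
H(p, r) = -4 + 21*p (H(p, r) = -4 + (p + p/6)*18 = -4 + (7*p/6)*18 = -4 + 21*p)
H(-8, 4) + 79*51 = (-4 + 21*(-8)) + 79*51 = (-4 - 168) + 4029 = -172 + 4029 = 3857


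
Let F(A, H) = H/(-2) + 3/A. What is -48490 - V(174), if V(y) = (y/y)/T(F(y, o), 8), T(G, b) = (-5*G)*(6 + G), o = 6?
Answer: -7340177114/151375 ≈ -48490.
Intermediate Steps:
F(A, H) = 3/A - H/2 (F(A, H) = H*(-½) + 3/A = -H/2 + 3/A = 3/A - H/2)
T(G, b) = -5*G*(6 + G)
V(y) = -1/(5*(-3 + 3/y)*(3 + 3/y)) (V(y) = (y/y)/((-5*(3/y - ½*6)*(6 + (3/y - ½*6)))) = 1/(-5*(3/y - 3)*(6 + (3/y - 3))) = 1/(-5*(-3 + 3/y)*(6 + (-3 + 3/y))) = 1/(-5*(-3 + 3/y)*(3 + 3/y)) = 1*(-1/(5*(-3 + 3/y)*(3 + 3/y))) = -1/(5*(-3 + 3/y)*(3 + 3/y)))
-48490 - V(174) = -48490 - 174²/(45*(-1 + 174²)) = -48490 - 30276/(45*(-1 + 30276)) = -48490 - 30276/(45*30275) = -48490 - 1*3364/151375 = -48490 - 3364/151375 = -7340177114/151375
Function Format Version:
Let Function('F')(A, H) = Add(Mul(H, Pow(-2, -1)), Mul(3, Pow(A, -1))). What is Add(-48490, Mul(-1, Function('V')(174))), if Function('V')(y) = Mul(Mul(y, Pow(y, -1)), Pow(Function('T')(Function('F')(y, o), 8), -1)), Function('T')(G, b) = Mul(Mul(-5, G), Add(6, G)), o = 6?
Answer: Rational(-7340177114, 151375) ≈ -48490.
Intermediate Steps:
Function('F')(A, H) = Add(Mul(3, Pow(A, -1)), Mul(Rational(-1, 2), H)) (Function('F')(A, H) = Add(Mul(H, Rational(-1, 2)), Mul(3, Pow(A, -1))) = Add(Mul(Rational(-1, 2), H), Mul(3, Pow(A, -1))) = Add(Mul(3, Pow(A, -1)), Mul(Rational(-1, 2), H)))
Function('T')(G, b) = Mul(-5, G, Add(6, G))
Function('V')(y) = Mul(Rational(-1, 5), Pow(Add(-3, Mul(3, Pow(y, -1))), -1), Pow(Add(3, Mul(3, Pow(y, -1))), -1)) (Function('V')(y) = Mul(Mul(y, Pow(y, -1)), Pow(Mul(-5, Add(Mul(3, Pow(y, -1)), Mul(Rational(-1, 2), 6)), Add(6, Add(Mul(3, Pow(y, -1)), Mul(Rational(-1, 2), 6)))), -1)) = Mul(1, Pow(Mul(-5, Add(Mul(3, Pow(y, -1)), -3), Add(6, Add(Mul(3, Pow(y, -1)), -3))), -1)) = Mul(1, Pow(Mul(-5, Add(-3, Mul(3, Pow(y, -1))), Add(6, Add(-3, Mul(3, Pow(y, -1))))), -1)) = Mul(1, Pow(Mul(-5, Add(-3, Mul(3, Pow(y, -1))), Add(3, Mul(3, Pow(y, -1)))), -1)) = Mul(1, Mul(Rational(-1, 5), Pow(Add(-3, Mul(3, Pow(y, -1))), -1), Pow(Add(3, Mul(3, Pow(y, -1))), -1))) = Mul(Rational(-1, 5), Pow(Add(-3, Mul(3, Pow(y, -1))), -1), Pow(Add(3, Mul(3, Pow(y, -1))), -1)))
Add(-48490, Mul(-1, Function('V')(174))) = Add(-48490, Mul(-1, Mul(Rational(1, 45), Pow(174, 2), Pow(Add(-1, Pow(174, 2)), -1)))) = Add(-48490, Mul(-1, Mul(Rational(1, 45), 30276, Pow(Add(-1, 30276), -1)))) = Add(-48490, Mul(-1, Mul(Rational(1, 45), 30276, Pow(30275, -1)))) = Add(-48490, Mul(-1, Mul(Rational(1, 45), 30276, Rational(1, 30275)))) = Add(-48490, Mul(-1, Rational(3364, 151375))) = Add(-48490, Rational(-3364, 151375)) = Rational(-7340177114, 151375)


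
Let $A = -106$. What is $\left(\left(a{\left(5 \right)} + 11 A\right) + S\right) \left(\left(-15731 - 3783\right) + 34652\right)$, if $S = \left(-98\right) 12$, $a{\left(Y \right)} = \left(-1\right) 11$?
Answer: $-35619714$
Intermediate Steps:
$a{\left(Y \right)} = -11$
$S = -1176$
$\left(\left(a{\left(5 \right)} + 11 A\right) + S\right) \left(\left(-15731 - 3783\right) + 34652\right) = \left(\left(-11 + 11 \left(-106\right)\right) - 1176\right) \left(\left(-15731 - 3783\right) + 34652\right) = \left(\left(-11 - 1166\right) - 1176\right) \left(\left(-15731 - 3783\right) + 34652\right) = \left(-1177 - 1176\right) \left(-19514 + 34652\right) = \left(-2353\right) 15138 = -35619714$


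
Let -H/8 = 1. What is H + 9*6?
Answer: 46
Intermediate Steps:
H = -8 (H = -8*1 = -8)
H + 9*6 = -8 + 9*6 = -8 + 54 = 46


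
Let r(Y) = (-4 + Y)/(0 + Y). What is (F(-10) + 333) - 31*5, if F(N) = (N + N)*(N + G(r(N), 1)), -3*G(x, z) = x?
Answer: 1162/3 ≈ 387.33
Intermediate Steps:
r(Y) = (-4 + Y)/Y
G(x, z) = -x/3
F(N) = 2*N*(N - (-4 + N)/(3*N)) (F(N) = (N + N)*(N - (-4 + N)/(3*N)) = (2*N)*(N - (-4 + N)/(3*N)) = 2*N*(N - (-4 + N)/(3*N)))
(F(-10) + 333) - 31*5 = ((8/3 + 2*(-10)² - ⅔*(-10)) + 333) - 31*5 = ((8/3 + 2*100 + 20/3) + 333) - 155 = ((8/3 + 200 + 20/3) + 333) - 155 = (628/3 + 333) - 155 = 1627/3 - 155 = 1162/3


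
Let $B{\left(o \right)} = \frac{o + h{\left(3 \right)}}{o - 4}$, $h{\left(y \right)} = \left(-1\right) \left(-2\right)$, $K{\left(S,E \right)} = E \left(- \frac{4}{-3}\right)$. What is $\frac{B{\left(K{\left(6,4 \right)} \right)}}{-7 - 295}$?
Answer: $- \frac{11}{604} \approx -0.018212$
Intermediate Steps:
$K{\left(S,E \right)} = \frac{4 E}{3}$ ($K{\left(S,E \right)} = E \left(\left(-4\right) \left(- \frac{1}{3}\right)\right) = E \frac{4}{3} = \frac{4 E}{3}$)
$h{\left(y \right)} = 2$
$B{\left(o \right)} = \frac{2 + o}{-4 + o}$ ($B{\left(o \right)} = \frac{o + 2}{o - 4} = \frac{2 + o}{-4 + o}$)
$\frac{B{\left(K{\left(6,4 \right)} \right)}}{-7 - 295} = \frac{\frac{1}{-4 + \frac{4}{3} \cdot 4} \left(2 + \frac{4}{3} \cdot 4\right)}{-7 - 295} = \frac{\frac{1}{-4 + \frac{16}{3}} \left(2 + \frac{16}{3}\right)}{-302} = - \frac{\frac{1}{\frac{4}{3}} \cdot \frac{22}{3}}{302} = - \frac{\frac{3}{4} \cdot \frac{22}{3}}{302} = \left(- \frac{1}{302}\right) \frac{11}{2} = - \frac{11}{604}$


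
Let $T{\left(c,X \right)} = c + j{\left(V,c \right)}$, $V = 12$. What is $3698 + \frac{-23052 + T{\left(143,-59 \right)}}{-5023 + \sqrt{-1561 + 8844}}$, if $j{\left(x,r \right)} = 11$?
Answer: $\frac{46695290181}{12611623} + \frac{11449 \sqrt{7283}}{12611623} \approx 3702.6$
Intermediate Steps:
$T{\left(c,X \right)} = 11 + c$ ($T{\left(c,X \right)} = c + 11 = 11 + c$)
$3698 + \frac{-23052 + T{\left(143,-59 \right)}}{-5023 + \sqrt{-1561 + 8844}} = 3698 + \frac{-23052 + \left(11 + 143\right)}{-5023 + \sqrt{-1561 + 8844}} = 3698 + \frac{-23052 + 154}{-5023 + \sqrt{7283}} = 3698 - \frac{22898}{-5023 + \sqrt{7283}}$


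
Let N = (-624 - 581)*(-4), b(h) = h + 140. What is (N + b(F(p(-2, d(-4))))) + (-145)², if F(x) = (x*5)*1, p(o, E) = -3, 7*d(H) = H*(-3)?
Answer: 25970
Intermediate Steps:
d(H) = -3*H/7 (d(H) = (H*(-3))/7 = (-3*H)/7 = -3*H/7)
F(x) = 5*x (F(x) = (5*x)*1 = 5*x)
b(h) = 140 + h
N = 4820 (N = -1205*(-4) = 4820)
(N + b(F(p(-2, d(-4))))) + (-145)² = (4820 + (140 + 5*(-3))) + (-145)² = (4820 + (140 - 15)) + 21025 = (4820 + 125) + 21025 = 4945 + 21025 = 25970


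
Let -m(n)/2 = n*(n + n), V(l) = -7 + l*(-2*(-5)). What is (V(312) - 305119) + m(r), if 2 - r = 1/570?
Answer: -24531734671/81225 ≈ -3.0202e+5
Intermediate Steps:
r = 1139/570 (r = 2 - 1/570 = 1139/570 ≈ 1.9982)
V(l) = -7 + 10*l (V(l) = -7 + l*10 = -7 + 10*l)
m(n) = -4*n**2 (m(n) = -2*n*(n + n) = -2*n*2*n = -4*n**2)
(V(312) - 305119) + m(r) = ((-7 + 10*312) - 305119) - 4*(1139/570)**2 = ((-7 + 3120) - 305119) - 4*1297321/324900 = (3113 - 305119) - 1297321/81225 = -302006 - 1297321/81225 = -24531734671/81225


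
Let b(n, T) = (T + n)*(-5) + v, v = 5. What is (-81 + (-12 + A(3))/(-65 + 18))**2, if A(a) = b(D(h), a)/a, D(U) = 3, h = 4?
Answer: 129049600/19881 ≈ 6491.1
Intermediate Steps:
b(n, T) = 5 - 5*T - 5*n (b(n, T) = (T + n)*(-5) + 5 = (-5*T - 5*n) + 5 = 5 - 5*T - 5*n)
A(a) = (-10 - 5*a)/a (A(a) = (5 - 5*a - 5*3)/a = (5 - 5*a - 15)/a = (-10 - 5*a)/a)
(-81 + (-12 + A(3))/(-65 + 18))**2 = (-81 + (-12 + (-5 - 10/3))/(-65 + 18))**2 = (-81 + (-12 + (-5 - 10*1/3))/(-47))**2 = (-81 + (-12 + (-5 - 10/3))*(-1/47))**2 = (-81 + (-12 - 25/3)*(-1/47))**2 = (-81 - 61/3*(-1/47))**2 = (-81 + 61/141)**2 = (-11360/141)**2 = 129049600/19881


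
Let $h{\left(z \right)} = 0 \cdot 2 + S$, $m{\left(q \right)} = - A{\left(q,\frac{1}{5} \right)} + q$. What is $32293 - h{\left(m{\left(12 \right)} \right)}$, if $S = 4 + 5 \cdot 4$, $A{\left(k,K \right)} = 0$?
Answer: $32269$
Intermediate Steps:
$S = 24$ ($S = 4 + 20 = 24$)
$m{\left(q \right)} = q$ ($m{\left(q \right)} = \left(-1\right) 0 + q = 0 + q = q$)
$h{\left(z \right)} = 24$ ($h{\left(z \right)} = 0 \cdot 2 + 24 = 0 + 24 = 24$)
$32293 - h{\left(m{\left(12 \right)} \right)} = 32293 - 24 = 32269$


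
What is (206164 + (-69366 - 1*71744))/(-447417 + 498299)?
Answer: 32527/25441 ≈ 1.2785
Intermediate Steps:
(206164 + (-69366 - 1*71744))/(-447417 + 498299) = (206164 + (-69366 - 71744))/50882 = (206164 - 141110)*(1/50882) = 65054*(1/50882) = 32527/25441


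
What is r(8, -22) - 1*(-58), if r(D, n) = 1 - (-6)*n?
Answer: -73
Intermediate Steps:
r(D, n) = 1 + 6*n
r(8, -22) - 1*(-58) = (1 + 6*(-22)) - 1*(-58) = (1 - 132) + 58 = -131 + 58 = -73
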